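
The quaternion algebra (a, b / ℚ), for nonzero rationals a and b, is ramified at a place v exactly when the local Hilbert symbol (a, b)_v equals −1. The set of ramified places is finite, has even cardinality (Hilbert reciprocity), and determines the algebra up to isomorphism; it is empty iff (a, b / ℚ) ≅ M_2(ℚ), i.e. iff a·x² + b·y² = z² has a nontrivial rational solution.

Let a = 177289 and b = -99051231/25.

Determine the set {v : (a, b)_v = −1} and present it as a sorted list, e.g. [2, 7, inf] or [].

[43, 47]

Mod squares: a ≡ 177289, b ≡ -103071. Check v ∈ {∞, 2, 3, 5, 7, 17, 19, 31, 43, 47}.
v=17: a=17^0·(≡13), b=17^1·(≡11) mod 17; (13|17)=+1, (11|17)=-1; (−1)^{0·1·8}·(+1)^1·(-1)^0 = +1.
v=∞: 177289 > 0 and -103071 < 0  ⇒  (a,b)_∞ = +1.
v=43: a=43^1·(≡38), b=43^1·(≡41) mod 43; (38|43)=+1, (41|43)=+1; (−1)^{1·1·21}·(+1)^1·(+1)^1 = -1.
v=47: a=47^0·(≡5), b=47^1·(≡36) mod 47; (5|47)=-1, (36|47)=+1; (−1)^{0·1·23}·(-1)^1·(+1)^0 = -1.
v=5: a=5^0·(≡4), b=5^-2·(≡4) mod 5; (4|5)=+1, (4|5)=+1; (−1)^{0·-2·2}·(+1)^-2·(+1)^0 = +1.
v=3: a=3^0·(≡1), b=3^1·(≡2) mod 3; (1|3)=+1, (2|3)=-1; (−1)^{0·1·1}·(+1)^1·(-1)^0 = +1.
v=31: a=31^1·(≡15), b=31^2·(≡20) mod 31; (15|31)=-1, (20|31)=+1; (−1)^{1·2·15}·(-1)^2·(+1)^1 = +1.
v=2: v_2(a)=0, v_2(b)=0; units ≡ 1, 1 (mod 8); ε·ε+αω+βω = 0·0+0·0+0·0 ≡ 0  ⇒  (a,b)_2 = +1.
v=7: a=7^1·(≡1), b=7^0·(≡2) mod 7; (1|7)=+1, (2|7)=+1; (−1)^{1·0·3}·(+1)^0·(+1)^1 = +1.
v=19: a=19^1·(≡2), b=19^0·(≡1) mod 19; (2|19)=-1, (1|19)=+1; (−1)^{1·0·9}·(-1)^0·(+1)^1 = +1.
(177289, -103071 / ℚ) ramifies at {43, 47}: a division algebra.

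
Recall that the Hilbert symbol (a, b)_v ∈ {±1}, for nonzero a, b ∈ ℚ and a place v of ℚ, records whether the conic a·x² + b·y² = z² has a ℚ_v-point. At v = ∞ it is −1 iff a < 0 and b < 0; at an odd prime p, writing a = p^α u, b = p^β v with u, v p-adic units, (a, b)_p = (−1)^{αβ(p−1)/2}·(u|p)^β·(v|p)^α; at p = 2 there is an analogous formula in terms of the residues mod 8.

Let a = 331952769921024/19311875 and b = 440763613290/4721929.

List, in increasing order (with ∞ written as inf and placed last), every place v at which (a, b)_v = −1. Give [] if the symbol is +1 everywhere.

(a, b) ≡ (3387461, 17290) mod (ℚ^×)²; places V = {2, 3, 5, 7, 11, 13, 17, 19, 29, 37, 41, 53, ∞}.
(a,b)_7: α=1, u≡3; β=1, v≡5 (mod 7); (3|7)=-1, (5|7)=-1; sign (−1)^1·-1^1·-1^1 = -1.
(a,b)_37: α=1, u≡35; β=0, v≡7 (mod 37); (35|37)=-1, (7|37)=+1; sign (−1)^0·-1^0·+1^1 = +1.
(a,b)_53: α=-2, u≡26; β=-2, v≡34 (mod 53); (26|53)=-1, (34|53)=-1; sign (−1)^0·-1^-2·-1^-2 = +1.
(a,b)_∞: sgn(3387461)=+, sgn(17290)=+, so +1.
(a,b)_13: α=0, u≡4; β=1, v≡12 (mod 13); (4|13)=+1, (12|13)=+1; sign (−1)^0·+1^1·+1^0 = +1.
(a,b)_17: α=0, u≡11; β=2, v≡9 (mod 17); (11|17)=-1, (9|17)=+1; sign (−1)^0·-1^2·+1^0 = +1.
(a,b)_11: α=-1, u≡7; β=2, v≡5 (mod 11); (7|11)=-1, (5|11)=+1; sign (−1)^0·-1^2·+1^-1 = +1.
(a,b)_3: α=6, u≡2; β=6, v≡1 (mod 3); (2|3)=-1, (1|3)=+1; sign (−1)^0·-1^6·+1^6 = +1.
(a,b)_2: α=12, β=1; u≡5, v≡5 (mod 8); ε(u)ε(v)=0·0, αω(v)=12·1, βω(u)=1·1; sum ≡ 1  ⇒  -1.
(a,b)_41: α=1, u≡17; β=-2, v≡38 (mod 41); (17|41)=-1, (38|41)=-1; sign (−1)^0·-1^-2·-1^1 = -1.
(a,b)_29: α=1, u≡19; β=0, v≡28 (mod 29); (19|29)=-1, (28|29)=+1; sign (−1)^0·-1^0·+1^1 = +1.
(a,b)_5: α=-4, u≡1; β=1, v≡2 (mod 5); (1|5)=+1, (2|5)=-1; sign (−1)^0·+1^1·-1^-4 = +1.
(a,b)_19: α=2, u≡2; β=1, v≡11 (mod 19); (2|19)=-1, (11|19)=+1; sign (−1)^0·-1^1·+1^2 = -1.
Ram(3387461, 17290) = {2, 7, 19, 41}; no ℚ_2-point on the conic.

[2, 7, 19, 41]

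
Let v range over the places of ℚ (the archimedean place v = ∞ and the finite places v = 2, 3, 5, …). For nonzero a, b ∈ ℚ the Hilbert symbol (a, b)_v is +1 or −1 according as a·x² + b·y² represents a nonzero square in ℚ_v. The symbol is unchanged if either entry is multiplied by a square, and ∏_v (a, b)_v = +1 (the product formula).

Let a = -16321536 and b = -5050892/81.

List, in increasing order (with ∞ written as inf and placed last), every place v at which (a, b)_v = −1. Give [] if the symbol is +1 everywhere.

[11, 23, 31, inf]

(a, b) ≡ (-1771, -2387) mod (ℚ^×)²; places V = {2, 3, 7, 11, 23, 31, ∞}.
(a,b)_∞: sgn(-1771)=−, sgn(-2387)=−, so -1.
(a,b)_2: α=10, β=2; u≡5, v≡5 (mod 8); ε(u)ε(v)=0·0, αω(v)=10·1, βω(u)=2·1; sum ≡ 0  ⇒  +1.
(a,b)_7: α=1, u≡3; β=1, v≡1 (mod 7); (3|7)=-1, (1|7)=+1; sign (−1)^1·-1^1·+1^1 = +1.
(a,b)_31: α=0, u≡26; β=1, v≡10 (mod 31); (26|31)=-1, (10|31)=+1; sign (−1)^0·-1^1·+1^0 = -1.
(a,b)_23: α=1, u≡10; β=2, v≡17 (mod 23); (10|23)=-1, (17|23)=-1; sign (−1)^0·-1^2·-1^1 = -1.
(a,b)_11: α=1, u≡3; β=1, v≡3 (mod 11); (3|11)=+1, (3|11)=+1; sign (−1)^1·+1^1·+1^1 = -1.
(a,b)_3: α=2, u≡2; β=-4, v≡1 (mod 3); (2|3)=-1, (1|3)=+1; sign (−1)^0·-1^-4·+1^2 = +1.
(-1771, -2387 / ℚ) ramifies at {11, 23, 31, ∞}: a division algebra.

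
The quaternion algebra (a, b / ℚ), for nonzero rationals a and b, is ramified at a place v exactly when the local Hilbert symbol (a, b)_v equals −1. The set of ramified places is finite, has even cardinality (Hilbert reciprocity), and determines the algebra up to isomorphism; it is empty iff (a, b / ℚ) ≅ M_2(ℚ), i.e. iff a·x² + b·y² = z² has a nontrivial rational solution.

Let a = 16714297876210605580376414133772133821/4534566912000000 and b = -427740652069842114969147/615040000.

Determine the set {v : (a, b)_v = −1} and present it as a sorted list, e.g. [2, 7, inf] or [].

[2, 7, 23, 43]

Mod squares: a ≡ 9338, b ≡ -244283. Check v ∈ {∞, 2, 3, 5, 7, 13, 19, 23, 29, 31, 43}.
v=19: a=19^2·(≡1), b=19^1·(≡11) mod 19; (1|19)=+1, (11|19)=+1; (−1)^{2·1·9}·(+1)^1·(+1)^2 = +1.
v=5: a=5^-6·(≡2), b=5^-4·(≡2) mod 5; (2|5)=-1, (2|5)=-1; (−1)^{-6·-4·2}·(-1)^-4·(-1)^-6 = +1.
v=2: v_2(a)=-25, v_2(b)=-10; units ≡ 5, 5 (mod 8); ε·ε+αω+βω = 0·0+-25·1+-10·1 ≡ 1  ⇒  (a,b)_2 = -1.
v=43: a=43^4·(≡37), b=43^3·(≡6) mod 43; (37|43)=-1, (6|43)=+1; (−1)^{4·3·21}·(-1)^3·(+1)^4 = -1.
v=3: a=3^-2·(≡2), b=3^2·(≡1) mod 3; (2|3)=-1, (1|3)=+1; (−1)^{-2·2·1}·(-1)^2·(+1)^-2 = +1.
v=13: a=13^12·(≡12), b=13^7·(≡5) mod 13; (12|13)=+1, (5|13)=-1; (−1)^{12·7·6}·(+1)^7·(-1)^12 = +1.
v=23: a=23^7·(≡19), b=23^3·(≡22) mod 23; (19|23)=-1, (22|23)=-1; (−1)^{7·3·11}·(-1)^3·(-1)^7 = -1.
v=7: a=7^1·(≡1), b=7^2·(≡3) mod 7; (1|7)=+1, (3|7)=-1; (−1)^{1·2·3}·(+1)^2·(-1)^1 = -1.
v=31: a=31^-2·(≡20), b=31^-2·(≡5) mod 31; (20|31)=+1, (5|31)=+1; (−1)^{-2·-2·15}·(+1)^-2·(+1)^-2 = +1.
v=∞: 9338 > 0 and -244283 < 0  ⇒  (a,b)_∞ = +1.
v=29: a=29^3·(≡21), b=29^2·(≡28) mod 29; (21|29)=-1, (28|29)=+1; (−1)^{3·2·14}·(-1)^2·(+1)^3 = +1.
|Ram(9338, -244283)| = 4, even; anisotropic at {2, 7, 23, 43}.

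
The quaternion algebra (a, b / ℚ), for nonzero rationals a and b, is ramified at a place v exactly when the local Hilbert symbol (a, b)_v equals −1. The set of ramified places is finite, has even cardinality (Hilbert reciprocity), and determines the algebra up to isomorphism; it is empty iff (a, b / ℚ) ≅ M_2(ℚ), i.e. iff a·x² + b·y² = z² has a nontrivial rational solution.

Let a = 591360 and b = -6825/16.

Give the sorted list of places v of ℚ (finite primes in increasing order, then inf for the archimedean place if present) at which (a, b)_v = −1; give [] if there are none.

(a, b) ≡ (2310, -273) mod (ℚ^×)²; places V = {2, 3, 5, 7, 11, 13, ∞}.
(a,b)_11: α=1, u≡3; β=0, v≡10 (mod 11); (3|11)=+1, (10|11)=-1; sign (−1)^0·+1^0·-1^1 = -1.
(a,b)_13: α=0, u≡3; β=1, v≡7 (mod 13); (3|13)=+1, (7|13)=-1; sign (−1)^0·+1^1·-1^0 = +1.
(a,b)_7: α=1, u≡4; β=1, v≡6 (mod 7); (4|7)=+1, (6|7)=-1; sign (−1)^1·+1^1·-1^1 = +1.
(a,b)_∞: sgn(2310)=+, sgn(-273)=−, so +1.
(a,b)_2: α=9, β=-4; u≡3, v≡7 (mod 8); ε(u)ε(v)=1·1, αω(v)=9·0, βω(u)=-4·1; sum ≡ 1  ⇒  -1.
(a,b)_5: α=1, u≡2; β=2, v≡2 (mod 5); (2|5)=-1, (2|5)=-1; sign (−1)^0·-1^2·-1^1 = -1.
(a,b)_3: α=1, u≡2; β=1, v≡2 (mod 3); (2|3)=-1, (2|3)=-1; sign (−1)^1·-1^1·-1^1 = -1.
Ram(2310, -273) = {2, 3, 5, 11}; no ℚ_2-point on the conic.

[2, 3, 5, 11]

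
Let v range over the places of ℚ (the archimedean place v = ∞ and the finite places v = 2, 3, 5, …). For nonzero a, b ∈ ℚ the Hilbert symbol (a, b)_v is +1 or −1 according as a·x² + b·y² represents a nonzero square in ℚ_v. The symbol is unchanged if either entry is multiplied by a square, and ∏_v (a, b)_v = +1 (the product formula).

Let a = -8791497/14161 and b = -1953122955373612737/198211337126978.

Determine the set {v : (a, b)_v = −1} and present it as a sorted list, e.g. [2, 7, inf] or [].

Mod squares: a ≡ -897, b ≡ -1794. Check v ∈ {∞, 2, 3, 7, 11, 13, 17, 19, 23, 37}.
v=19: a=19^0·(≡2), b=19^-2·(≡6) mod 19; (2|19)=-1, (6|19)=+1; (−1)^{0·-2·9}·(-1)^-2·(+1)^0 = +1.
v=∞: -897 < 0 and -1794 < 0  ⇒  (a,b)_∞ = -1.
v=37: a=37^0·(≡26), b=37^-2·(≡13) mod 37; (26|37)=+1, (13|37)=-1; (−1)^{0·-2·18}·(+1)^-2·(-1)^0 = +1.
v=3: a=3^5·(≡1), b=3^13·(≡2) mod 3; (1|3)=+1, (2|3)=-1; (−1)^{5·13·1}·(+1)^13·(-1)^5 = +1.
v=13: a=13^1·(≡1), b=13^1·(≡7) mod 13; (1|13)=+1, (7|13)=-1; (−1)^{1·1·6}·(+1)^1·(-1)^1 = -1.
v=17: a=17^-2·(≡16), b=17^-4·(≡16) mod 17; (16|17)=+1, (16|17)=+1; (−1)^{-2·-4·8}·(+1)^-4·(+1)^-2 = +1.
v=2: v_2(a)=0, v_2(b)=-1; units ≡ 7, 7 (mod 8); ε·ε+αω+βω = 1·1+0·0+-1·0 ≡ 1  ⇒  (a,b)_2 = -1.
v=23: a=23^1·(≡20), b=23^5·(≡10) mod 23; (20|23)=-1, (10|23)=-1; (−1)^{1·5·11}·(-1)^5·(-1)^1 = -1.
v=7: a=7^-2·(≡3), b=7^-4·(≡3) mod 7; (3|7)=-1, (3|7)=-1; (−1)^{-2·-4·3}·(-1)^-4·(-1)^-2 = +1.
v=11: a=11^2·(≡5), b=11^4·(≡10) mod 11; (5|11)=+1, (10|11)=-1; (−1)^{2·4·5}·(+1)^4·(-1)^2 = +1.
|Ram(-897, -1794)| = 4, even; anisotropic at {2, 13, 23, ∞}.

[2, 13, 23, inf]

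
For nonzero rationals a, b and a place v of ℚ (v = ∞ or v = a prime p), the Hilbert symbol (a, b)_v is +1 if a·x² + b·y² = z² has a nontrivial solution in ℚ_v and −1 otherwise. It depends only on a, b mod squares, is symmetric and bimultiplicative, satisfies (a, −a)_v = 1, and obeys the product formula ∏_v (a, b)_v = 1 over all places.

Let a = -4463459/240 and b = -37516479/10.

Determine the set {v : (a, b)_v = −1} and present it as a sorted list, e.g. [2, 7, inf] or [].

(a, b) ≡ (-165, -2310) mod (ℚ^×)²; places V = {2, 3, 5, 7, 11, 13, 31, ∞}.
(a,b)_7: α=4, u≡5; β=1, v≡6 (mod 7); (5|7)=-1, (6|7)=-1; sign (−1)^0·-1^1·-1^4 = -1.
(a,b)_31: α=0, u≡6; β=2, v≡30 (mod 31); (6|31)=-1, (30|31)=-1; sign (−1)^0·-1^2·-1^0 = +1.
(a,b)_5: α=-1, u≡2; β=-1, v≡3 (mod 5); (2|5)=-1, (3|5)=-1; sign (−1)^0·-1^-1·-1^-1 = +1.
(a,b)_∞: sgn(-165)=−, sgn(-2310)=−, so -1.
(a,b)_3: α=-1, u≡2; β=1, v≡1 (mod 3); (2|3)=-1, (1|3)=+1; sign (−1)^1·-1^1·+1^-1 = +1.
(a,b)_13: α=2, u≡3; β=2, v≡1 (mod 13); (3|13)=+1, (1|13)=+1; sign (−1)^0·+1^2·+1^2 = +1.
(a,b)_2: α=-4, β=-1; u≡3, v≡5 (mod 8); ε(u)ε(v)=1·0, αω(v)=-4·1, βω(u)=-1·1; sum ≡ 1  ⇒  -1.
(a,b)_11: α=1, u≡6; β=1, v≡6 (mod 11); (6|11)=-1, (6|11)=-1; sign (−1)^1·-1^1·-1^1 = -1.
(-165, -2310 / ℚ) ramifies at {2, 7, 11, ∞}: a division algebra.

[2, 7, 11, inf]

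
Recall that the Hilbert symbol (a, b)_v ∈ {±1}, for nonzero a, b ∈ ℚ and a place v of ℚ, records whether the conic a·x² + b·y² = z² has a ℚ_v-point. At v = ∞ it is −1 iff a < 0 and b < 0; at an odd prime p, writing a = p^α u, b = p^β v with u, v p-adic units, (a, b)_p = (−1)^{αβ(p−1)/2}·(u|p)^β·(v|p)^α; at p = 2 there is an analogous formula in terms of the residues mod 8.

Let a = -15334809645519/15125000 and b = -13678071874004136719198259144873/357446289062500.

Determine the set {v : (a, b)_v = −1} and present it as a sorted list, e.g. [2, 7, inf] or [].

[7, inf]

Mod squares: a ≡ -12558, b ≡ -897. Check v ∈ {∞, 2, 3, 5, 7, 11, 13, 17, 19, 23}.
v=7: a=7^1·(≡3), b=7^2·(≡5) mod 7; (3|7)=-1, (5|7)=-1; (−1)^{1·2·3}·(-1)^2·(-1)^1 = -1.
v=19: a=19^2·(≡16), b=19^2·(≡18) mod 19; (16|19)=+1, (18|19)=-1; (−1)^{2·2·9}·(+1)^2·(-1)^2 = +1.
v=23: a=23^1·(≡12), b=23^3·(≡10) mod 23; (12|23)=+1, (10|23)=-1; (−1)^{1·3·11}·(+1)^3·(-1)^1 = +1.
v=2: v_2(a)=-3, v_2(b)=-2; units ≡ 1, 7 (mod 8); ε·ε+αω+βω = 0·1+-3·0+-2·0 ≡ 0  ⇒  (a,b)_2 = +1.
v=11: a=11^-2·(≡3), b=11^-4·(≡1) mod 11; (3|11)=+1, (1|11)=+1; (−1)^{-2·-4·5}·(+1)^-4·(+1)^-2 = +1.
v=∞: -12558 < 0 and -897 < 0  ⇒  (a,b)_∞ = -1.
v=5: a=5^-6·(≡2), b=5^-14·(≡3) mod 5; (2|5)=-1, (3|5)=-1; (−1)^{-6·-14·2}·(-1)^-14·(-1)^-6 = +1.
v=13: a=13^1·(≡12), b=13^3·(≡3) mod 13; (12|13)=+1, (3|13)=+1; (−1)^{1·3·6}·(+1)^3·(+1)^1 = +1.
v=17: a=17^4·(≡3), b=17^10·(≡13) mod 17; (3|17)=-1, (13|17)=+1; (−1)^{4·10·8}·(-1)^10·(+1)^4 = +1.
v=3: a=3^5·(≡2), b=3^15·(≡1) mod 3; (2|3)=-1, (1|3)=+1; (−1)^{5·15·1}·(-1)^15·(+1)^5 = +1.
|Ram(-12558, -897)| = 2, even; anisotropic at {7, ∞}.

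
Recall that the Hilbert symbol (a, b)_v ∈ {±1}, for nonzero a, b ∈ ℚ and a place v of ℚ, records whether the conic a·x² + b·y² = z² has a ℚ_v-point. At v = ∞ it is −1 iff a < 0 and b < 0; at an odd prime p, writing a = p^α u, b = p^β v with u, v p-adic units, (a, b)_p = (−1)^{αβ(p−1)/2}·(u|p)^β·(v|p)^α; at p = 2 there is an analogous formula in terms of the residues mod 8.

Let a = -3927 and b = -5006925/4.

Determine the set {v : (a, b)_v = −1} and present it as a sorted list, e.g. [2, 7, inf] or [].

[7, inf]

Mod squares: a ≡ -3927, b ≡ -77. Check v ∈ {∞, 2, 3, 5, 7, 11, 17}.
v=2: v_2(a)=0, v_2(b)=-2; units ≡ 1, 3 (mod 8); ε·ε+αω+βω = 0·1+0·1+-2·0 ≡ 0  ⇒  (a,b)_2 = +1.
v=17: a=17^1·(≡7), b=17^2·(≡8) mod 17; (7|17)=-1, (8|17)=+1; (−1)^{1·2·8}·(-1)^2·(+1)^1 = +1.
v=7: a=7^1·(≡6), b=7^1·(≡5) mod 7; (6|7)=-1, (5|7)=-1; (−1)^{1·1·3}·(-1)^1·(-1)^1 = -1.
v=3: a=3^1·(≡2), b=3^2·(≡1) mod 3; (2|3)=-1, (1|3)=+1; (−1)^{1·2·1}·(-1)^2·(+1)^1 = +1.
v=∞: -3927 < 0 and -77 < 0  ⇒  (a,b)_∞ = -1.
v=5: a=5^0·(≡3), b=5^2·(≡2) mod 5; (3|5)=-1, (2|5)=-1; (−1)^{0·2·2}·(-1)^2·(-1)^0 = +1.
v=11: a=11^1·(≡6), b=11^1·(≡4) mod 11; (6|11)=-1, (4|11)=+1; (−1)^{1·1·5}·(-1)^1·(+1)^1 = +1.
Ram(-3927, -77) = {7, ∞}; no ℚ_7-point on the conic.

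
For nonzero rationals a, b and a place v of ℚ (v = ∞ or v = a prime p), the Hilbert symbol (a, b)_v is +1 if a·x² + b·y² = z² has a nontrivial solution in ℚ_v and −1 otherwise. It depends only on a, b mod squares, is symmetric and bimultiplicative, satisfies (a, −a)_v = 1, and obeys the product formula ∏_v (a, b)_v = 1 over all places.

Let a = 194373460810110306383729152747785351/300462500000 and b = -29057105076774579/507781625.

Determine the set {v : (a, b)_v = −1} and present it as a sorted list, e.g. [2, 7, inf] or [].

[2, 3, 7, 19]

Mod squares: a ≡ 10374, b ≡ -3315. Check v ∈ {∞, 2, 3, 5, 7, 11, 13, 17, 19, 23, 43}.
v=2: v_2(a)=-5, v_2(b)=0; units ≡ 3, 5 (mod 8); ε·ε+αω+βω = 1·0+-5·1+0·1 ≡ 1  ⇒  (a,b)_2 = -1.
v=19: a=19^5·(≡14), b=19^2·(≡10) mod 19; (14|19)=-1, (10|19)=-1; (−1)^{5·2·9}·(-1)^2·(-1)^5 = -1.
v=3: a=3^21·(≡2), b=3^7·(≡2) mod 3; (2|3)=-1, (2|3)=-1; (−1)^{21·7·1}·(-1)^7·(-1)^21 = -1.
v=7: a=7^5·(≡3), b=7^2·(≡5) mod 7; (3|7)=-1, (5|7)=-1; (−1)^{5·2·3}·(-1)^2·(-1)^5 = -1.
v=23: a=23^2·(≡9), b=23^2·(≡15) mod 23; (9|23)=+1, (15|23)=-1; (−1)^{2·2·11}·(+1)^2·(-1)^2 = +1.
v=5: a=5^-8·(≡4), b=5^-3·(≡2) mod 5; (4|5)=+1, (2|5)=-1; (−1)^{-8·-3·2}·(+1)^-3·(-1)^-8 = +1.
v=17: a=17^8·(≡16), b=17^5·(≡1) mod 17; (16|17)=+1, (1|17)=+1; (−1)^{8·5·8}·(+1)^5·(+1)^8 = +1.
v=13: a=13^-1·(≡2), b=13^-3·(≡6) mod 13; (2|13)=-1, (6|13)=-1; (−1)^{-1·-3·6}·(-1)^-3·(-1)^-1 = +1.
v=43: a=43^-2·(≡15), b=43^-2·(≡19) mod 43; (15|43)=+1, (19|43)=-1; (−1)^{-2·-2·21}·(+1)^-2·(-1)^-2 = +1.
v=11: a=11^2·(≡4), b=11^0·(≡2) mod 11; (4|11)=+1, (2|11)=-1; (−1)^{2·0·5}·(+1)^0·(-1)^2 = +1.
v=∞: 10374 > 0 and -3315 < 0  ⇒  (a,b)_∞ = +1.
(10374, -3315 / ℚ) ramifies at {2, 3, 7, 19}: a division algebra.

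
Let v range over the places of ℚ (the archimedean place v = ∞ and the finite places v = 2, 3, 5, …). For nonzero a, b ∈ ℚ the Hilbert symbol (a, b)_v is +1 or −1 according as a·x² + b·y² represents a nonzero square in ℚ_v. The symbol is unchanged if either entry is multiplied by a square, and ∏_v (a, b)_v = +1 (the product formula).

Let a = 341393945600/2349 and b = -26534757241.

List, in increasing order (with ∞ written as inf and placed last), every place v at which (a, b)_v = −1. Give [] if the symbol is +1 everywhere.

(a, b) ≡ (1071289, -91815769) mod (ℚ^×)²; places V = {2, 3, 5, 17, 19, 29, 31, 41, 47, 53, ∞}.
(a,b)_47: α=0, u≡37; β=1, v≡8 (mod 47); (37|47)=+1, (8|47)=+1; sign (−1)^0·+1^1·+1^0 = +1.
(a,b)_29: α=-1, u≡16; β=1, v≡15 (mod 29); (16|29)=+1, (15|29)=-1; sign (−1)^0·+1^1·-1^-1 = -1.
(a,b)_41: α=1, u≡38; β=1, v≡22 (mod 41); (38|41)=-1, (22|41)=-1; sign (−1)^0·-1^1·-1^1 = +1.
(a,b)_∞: sgn(1071289)=+, sgn(-91815769)=−, so +1.
(a,b)_17: α=1, u≡8; β=2, v≡7 (mod 17); (8|17)=+1, (7|17)=-1; sign (−1)^0·+1^2·-1^1 = -1.
(a,b)_19: α=2, u≡14; β=0, v≡8 (mod 19); (14|19)=-1, (8|19)=-1; sign (−1)^0·-1^0·-1^2 = +1.
(a,b)_53: α=1, u≡14; β=1, v≡11 (mod 53); (14|53)=-1, (11|53)=+1; sign (−1)^0·-1^1·+1^1 = -1.
(a,b)_2: α=10, β=0; u≡1, v≡7 (mod 8); ε(u)ε(v)=0·1, αω(v)=10·0, βω(u)=0·0; sum ≡ 0  ⇒  +1.
(a,b)_3: α=-4, u≡1; β=0, v≡2 (mod 3); (1|3)=+1, (2|3)=-1; sign (−1)^0·+1^0·-1^-4 = +1.
(a,b)_5: α=2, u≡1; β=0, v≡4 (mod 5); (1|5)=+1, (4|5)=+1; sign (−1)^0·+1^0·+1^2 = +1.
(a,b)_31: α=0, u≡24; β=1, v≡30 (mod 31); (24|31)=-1, (30|31)=-1; sign (−1)^0·-1^1·-1^0 = -1.
|Ram(1071289, -91815769)| = 4, even; anisotropic at {17, 29, 31, 53}.

[17, 29, 31, 53]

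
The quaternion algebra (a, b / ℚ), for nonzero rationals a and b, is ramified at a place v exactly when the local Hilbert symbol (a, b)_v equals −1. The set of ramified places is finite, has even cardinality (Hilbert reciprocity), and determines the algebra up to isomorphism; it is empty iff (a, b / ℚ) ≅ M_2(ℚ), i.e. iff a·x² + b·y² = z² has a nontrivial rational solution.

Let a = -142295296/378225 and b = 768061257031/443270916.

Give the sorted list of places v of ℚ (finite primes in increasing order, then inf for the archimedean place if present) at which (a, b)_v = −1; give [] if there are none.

Mod squares: a ≡ -3289, b ≡ 391. Check v ∈ {∞, 2, 3, 5, 11, 13, 17, 23, 29, 41, 47}.
v=∞: -3289 < 0 and 391 > 0  ⇒  (a,b)_∞ = +1.
v=5: a=5^-2·(≡1), b=5^0·(≡1) mod 5; (1|5)=+1, (1|5)=+1; (−1)^{-2·0·2}·(+1)^0·(+1)^-2 = +1.
v=3: a=3^-2·(≡2), b=3^-2·(≡1) mod 3; (2|3)=-1, (1|3)=+1; (−1)^{-2·-2·1}·(-1)^-2·(+1)^-2 = +1.
v=2: v_2(a)=8, v_2(b)=-2; units ≡ 7, 7 (mod 8); ε·ε+αω+βω = 1·1+8·0+-2·0 ≡ 1  ⇒  (a,b)_2 = -1.
v=29: a=29^0·(≡11), b=29^-2·(≡3) mod 29; (11|29)=-1, (3|29)=-1; (−1)^{0·-2·14}·(-1)^-2·(-1)^0 = +1.
v=17: a=17^0·(≡16), b=17^1·(≡11) mod 17; (16|17)=+1, (11|17)=-1; (−1)^{0·1·8}·(+1)^1·(-1)^0 = +1.
v=41: a=41^-2·(≡39), b=41^2·(≡38) mod 41; (39|41)=+1, (38|41)=-1; (−1)^{-2·2·20}·(+1)^2·(-1)^-2 = +1.
v=23: a=23^1·(≡12), b=23^3·(≡22) mod 23; (12|23)=+1, (22|23)=-1; (−1)^{1·3·11}·(+1)^3·(-1)^1 = +1.
v=47: a=47^0·(≡25), b=47^2·(≡22) mod 47; (25|47)=+1, (22|47)=-1; (−1)^{0·2·23}·(+1)^2·(-1)^0 = +1.
v=13: a=13^3·(≡8), b=13^0·(≡12) mod 13; (8|13)=-1, (12|13)=+1; (−1)^{3·0·6}·(-1)^0·(+1)^3 = +1.
v=11: a=11^1·(≡9), b=11^-4·(≡6) mod 11; (9|11)=+1, (6|11)=-1; (−1)^{1·-4·5}·(+1)^-4·(-1)^1 = -1.
(-3289, 391 / ℚ) ramifies at {2, 11}: a division algebra.

[2, 11]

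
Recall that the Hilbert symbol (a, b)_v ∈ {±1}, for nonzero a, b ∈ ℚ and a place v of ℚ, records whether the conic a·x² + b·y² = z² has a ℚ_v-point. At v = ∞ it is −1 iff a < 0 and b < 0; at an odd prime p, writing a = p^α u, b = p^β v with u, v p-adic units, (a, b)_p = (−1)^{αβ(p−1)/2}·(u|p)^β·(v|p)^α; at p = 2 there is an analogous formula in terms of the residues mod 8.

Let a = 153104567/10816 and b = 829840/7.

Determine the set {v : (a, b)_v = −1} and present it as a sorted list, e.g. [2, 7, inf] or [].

[2, 5, 11, 17, 23, 41]

Mod squares: a ≡ 527, b ≡ 363055. Check v ∈ {∞, 2, 5, 7, 11, 13, 17, 23, 31, 41}.
v=11: a=11^2·(≡10), b=11^1·(≡5) mod 11; (10|11)=-1, (5|11)=+1; (−1)^{2·1·5}·(-1)^1·(+1)^2 = -1.
v=7: a=7^4·(≡4), b=7^-1·(≡4) mod 7; (4|7)=+1, (4|7)=+1; (−1)^{4·-1·3}·(+1)^-1·(+1)^4 = +1.
v=17: a=17^1·(≡11), b=17^0·(≡10) mod 17; (11|17)=-1, (10|17)=-1; (−1)^{1·0·8}·(-1)^0·(-1)^1 = -1.
v=41: a=41^0·(≡27), b=41^1·(≡39) mod 41; (27|41)=-1, (39|41)=+1; (−1)^{0·1·20}·(-1)^1·(+1)^0 = -1.
v=13: a=13^-2·(≡8), b=13^0·(≡9) mod 13; (8|13)=-1, (9|13)=+1; (−1)^{-2·0·6}·(-1)^0·(+1)^-2 = +1.
v=∞: 527 > 0 and 363055 > 0  ⇒  (a,b)_∞ = +1.
v=23: a=23^0·(≡5), b=23^1·(≡22) mod 23; (5|23)=-1, (22|23)=-1; (−1)^{0·1·11}·(-1)^1·(-1)^0 = -1.
v=31: a=31^1·(≡21), b=31^0·(≡9) mod 31; (21|31)=-1, (9|31)=+1; (−1)^{1·0·15}·(-1)^0·(+1)^1 = +1.
v=2: v_2(a)=-6, v_2(b)=4; units ≡ 7, 7 (mod 8); ε·ε+αω+βω = 1·1+-6·0+4·0 ≡ 1  ⇒  (a,b)_2 = -1.
v=5: a=5^0·(≡2), b=5^1·(≡4) mod 5; (2|5)=-1, (4|5)=+1; (−1)^{0·1·2}·(-1)^1·(+1)^0 = -1.
Ram(527, 363055) = {2, 5, 11, 17, 23, 41}; no ℚ_2-point on the conic.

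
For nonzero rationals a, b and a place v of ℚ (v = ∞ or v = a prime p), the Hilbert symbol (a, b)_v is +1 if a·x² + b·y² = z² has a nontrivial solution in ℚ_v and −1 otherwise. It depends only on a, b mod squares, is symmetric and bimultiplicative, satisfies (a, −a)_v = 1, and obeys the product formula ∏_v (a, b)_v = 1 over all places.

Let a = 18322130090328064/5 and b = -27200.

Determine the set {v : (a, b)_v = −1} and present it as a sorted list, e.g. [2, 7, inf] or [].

[5, 19]

(a, b) ≡ (8645, -17) mod (ℚ^×)²; places V = {2, 5, 7, 11, 13, 17, 19, ∞}.
(a,b)_11: α=2, u≡8; β=0, v≡3 (mod 11); (8|11)=-1, (3|11)=+1; sign (−1)^0·-1^0·+1^2 = +1.
(a,b)_5: α=-1, u≡4; β=2, v≡2 (mod 5); (4|5)=+1, (2|5)=-1; sign (−1)^0·+1^2·-1^-1 = -1.
(a,b)_19: α=1, u≡14; β=0, v≡8 (mod 19); (14|19)=-1, (8|19)=-1; sign (−1)^0·-1^0·-1^1 = -1.
(a,b)_∞: sgn(8645)=+, sgn(-17)=−, so +1.
(a,b)_2: α=20, β=6; u≡5, v≡7 (mod 8); ε(u)ε(v)=0·1, αω(v)=20·0, βω(u)=6·1; sum ≡ 0  ⇒  +1.
(a,b)_7: α=1, u≡3; β=0, v≡2 (mod 7); (3|7)=-1, (2|7)=+1; sign (−1)^0·-1^0·+1^1 = +1.
(a,b)_13: α=1, u≡2; β=0, v≡9 (mod 13); (2|13)=-1, (9|13)=+1; sign (−1)^0·-1^0·+1^1 = +1.
(a,b)_17: α=4, u≡2; β=1, v≡15 (mod 17); (2|17)=+1, (15|17)=+1; sign (−1)^0·+1^1·+1^4 = +1.
(8645, -17 / ℚ) ramifies at {5, 19}: a division algebra.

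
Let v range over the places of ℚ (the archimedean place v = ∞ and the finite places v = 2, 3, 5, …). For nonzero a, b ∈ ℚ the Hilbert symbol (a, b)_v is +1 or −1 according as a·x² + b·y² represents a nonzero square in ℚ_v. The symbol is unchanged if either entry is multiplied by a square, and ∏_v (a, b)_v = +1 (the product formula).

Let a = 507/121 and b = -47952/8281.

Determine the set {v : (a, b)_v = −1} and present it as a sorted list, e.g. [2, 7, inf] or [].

[2, 3]

Mod squares: a ≡ 3, b ≡ -37. Check v ∈ {∞, 2, 3, 7, 11, 13, 37}.
v=∞: 3 > 0 and -37 < 0  ⇒  (a,b)_∞ = +1.
v=3: a=3^1·(≡1), b=3^4·(≡2) mod 3; (1|3)=+1, (2|3)=-1; (−1)^{1·4·1}·(+1)^4·(-1)^1 = -1.
v=13: a=13^2·(≡4), b=13^-2·(≡7) mod 13; (4|13)=+1, (7|13)=-1; (−1)^{2·-2·6}·(+1)^-2·(-1)^2 = +1.
v=11: a=11^-2·(≡1), b=11^0·(≡7) mod 11; (1|11)=+1, (7|11)=-1; (−1)^{-2·0·5}·(+1)^0·(-1)^-2 = +1.
v=37: a=37^0·(≡10), b=37^1·(≡16) mod 37; (10|37)=+1, (16|37)=+1; (−1)^{0·1·18}·(+1)^1·(+1)^0 = +1.
v=7: a=7^0·(≡5), b=7^-2·(≡5) mod 7; (5|7)=-1, (5|7)=-1; (−1)^{0·-2·3}·(-1)^-2·(-1)^0 = +1.
v=2: v_2(a)=0, v_2(b)=4; units ≡ 3, 3 (mod 8); ε·ε+αω+βω = 1·1+0·1+4·1 ≡ 1  ⇒  (a,b)_2 = -1.
|Ram(3, -37)| = 2, even; anisotropic at {2, 3}.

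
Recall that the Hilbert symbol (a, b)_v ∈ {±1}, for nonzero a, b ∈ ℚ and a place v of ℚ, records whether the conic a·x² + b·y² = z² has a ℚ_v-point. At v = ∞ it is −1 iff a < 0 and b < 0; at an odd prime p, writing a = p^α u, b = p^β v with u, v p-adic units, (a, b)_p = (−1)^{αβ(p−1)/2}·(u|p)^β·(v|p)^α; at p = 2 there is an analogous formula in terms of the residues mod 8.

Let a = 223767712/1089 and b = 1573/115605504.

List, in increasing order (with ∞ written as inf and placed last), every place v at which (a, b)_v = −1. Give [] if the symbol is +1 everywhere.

[2, 7, 19, 37]

Mod squares: a ≡ 285418, b ≡ 13. Check v ∈ {∞, 2, 3, 7, 11, 13, 19, 29, 37}.
v=37: a=37^1·(≡31), b=37^0·(≡31) mod 37; (31|37)=-1, (31|37)=-1; (−1)^{1·0·18}·(-1)^0·(-1)^1 = -1.
v=3: a=3^-2·(≡1), b=3^-2·(≡1) mod 3; (1|3)=+1, (1|3)=+1; (−1)^{-2·-2·1}·(+1)^-2·(+1)^-2 = +1.
v=29: a=29^1·(≡17), b=29^0·(≡25) mod 29; (17|29)=-1, (25|29)=+1; (−1)^{1·0·14}·(-1)^0·(+1)^1 = +1.
v=2: v_2(a)=5, v_2(b)=-18; units ≡ 5, 5 (mod 8); ε·ε+αω+βω = 0·0+5·1+-18·1 ≡ 1  ⇒  (a,b)_2 = -1.
v=7: a=7^3·(≡3), b=7^-2·(≡6) mod 7; (3|7)=-1, (6|7)=-1; (−1)^{3·-2·3}·(-1)^-2·(-1)^3 = -1.
v=11: a=11^-2·(≡4), b=11^2·(≡8) mod 11; (4|11)=+1, (8|11)=-1; (−1)^{-2·2·5}·(+1)^2·(-1)^-2 = +1.
v=19: a=19^1·(≡10), b=19^0·(≡18) mod 19; (10|19)=-1, (18|19)=-1; (−1)^{1·0·9}·(-1)^0·(-1)^1 = -1.
v=13: a=13^0·(≡9), b=13^1·(≡4) mod 13; (9|13)=+1, (4|13)=+1; (−1)^{0·1·6}·(+1)^1·(+1)^0 = +1.
v=∞: 285418 > 0 and 13 > 0  ⇒  (a,b)_∞ = +1.
(285418, 13 / ℚ) ramifies at {2, 7, 19, 37}: a division algebra.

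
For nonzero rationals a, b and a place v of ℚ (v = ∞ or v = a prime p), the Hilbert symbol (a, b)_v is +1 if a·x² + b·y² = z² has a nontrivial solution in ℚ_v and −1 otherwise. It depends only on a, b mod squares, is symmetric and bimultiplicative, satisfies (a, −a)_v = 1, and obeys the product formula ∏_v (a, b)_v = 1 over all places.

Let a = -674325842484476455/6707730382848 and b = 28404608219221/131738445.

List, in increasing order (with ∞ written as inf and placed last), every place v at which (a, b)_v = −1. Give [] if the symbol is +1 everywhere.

Mod squares: a ≡ -6486285, b ≡ 1416545. Check v ∈ {∞, 2, 3, 5, 7, 11, 13, 17, 19, 29, 31, 37, 59}.
v=11: a=11^-2·(≡2), b=11^0·(≡1) mod 11; (2|11)=-1, (1|11)=+1; (−1)^{-2·0·5}·(-1)^0·(+1)^-2 = +1.
v=2: v_2(a)=-16, v_2(b)=0; units ≡ 3, 1 (mod 8); ε·ε+αω+βω = 1·0+-16·0+0·1 ≡ 0  ⇒  (a,b)_2 = +1.
v=17: a=17^2·(≡11), b=17^2·(≡5) mod 17; (11|17)=-1, (5|17)=-1; (−1)^{2·2·8}·(-1)^2·(-1)^2 = +1.
v=37: a=37^1·(≡36), b=37^1·(≡30) mod 37; (36|37)=+1, (30|37)=+1; (−1)^{1·1·18}·(+1)^1·(+1)^1 = +1.
v=31: a=31^1·(≡15), b=31^3·(≡5) mod 31; (15|31)=-1, (5|31)=+1; (−1)^{1·3·15}·(-1)^3·(+1)^1 = +1.
v=7: a=7^2·(≡3), b=7^0·(≡4) mod 7; (3|7)=-1, (4|7)=+1; (−1)^{2·0·3}·(-1)^0·(+1)^2 = +1.
v=13: a=13^3·(≡5), b=13^1·(≡12) mod 13; (5|13)=-1, (12|13)=+1; (−1)^{3·1·6}·(-1)^1·(+1)^3 = -1.
v=29: a=29^1·(≡17), b=29^-2·(≡3) mod 29; (17|29)=-1, (3|29)=-1; (−1)^{1·-2·14}·(-1)^-2·(-1)^1 = -1.
v=19: a=19^4·(≡7), b=19^3·(≡2) mod 19; (7|19)=+1, (2|19)=-1; (−1)^{4·3·9}·(+1)^3·(-1)^4 = +1.
v=5: a=5^1·(≡3), b=5^-1·(≡4) mod 5; (3|5)=-1, (4|5)=+1; (−1)^{1·-1·2}·(-1)^-1·(+1)^1 = -1.
v=∞: -6486285 < 0 and 1416545 > 0  ⇒  (a,b)_∞ = +1.
v=59: a=59^-2·(≡53), b=59^-2·(≡52) mod 59; (53|59)=+1, (52|59)=-1; (−1)^{-2·-2·29}·(+1)^-2·(-1)^-2 = +1.
v=3: a=3^-5·(≡2), b=3^-2·(≡2) mod 3; (2|3)=-1, (2|3)=-1; (−1)^{-5·-2·1}·(-1)^-2·(-1)^-5 = -1.
|Ram(-6486285, 1416545)| = 4, even; anisotropic at {3, 5, 13, 29}.

[3, 5, 13, 29]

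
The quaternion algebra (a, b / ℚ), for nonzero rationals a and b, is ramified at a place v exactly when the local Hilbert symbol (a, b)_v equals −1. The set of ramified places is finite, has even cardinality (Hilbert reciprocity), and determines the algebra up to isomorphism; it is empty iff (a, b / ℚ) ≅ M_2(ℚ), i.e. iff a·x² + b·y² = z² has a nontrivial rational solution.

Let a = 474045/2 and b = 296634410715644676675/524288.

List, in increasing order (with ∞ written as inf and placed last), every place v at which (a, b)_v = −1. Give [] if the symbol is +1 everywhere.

[3, 7, 13, 17]

Mod squares: a ≡ 5610, b ≡ 6006. Check v ∈ {∞, 2, 3, 5, 7, 11, 13, 17}.
v=17: a=17^1·(≡11), b=17^4·(≡3) mod 17; (11|17)=-1, (3|17)=-1; (−1)^{1·4·8}·(-1)^4·(-1)^1 = -1.
v=13: a=13^2·(≡5), b=13^7·(≡7) mod 13; (5|13)=-1, (7|13)=-1; (−1)^{2·7·6}·(-1)^7·(-1)^2 = -1.
v=3: a=3^1·(≡1), b=3^5·(≡1) mod 3; (1|3)=+1, (1|3)=+1; (−1)^{1·5·1}·(+1)^5·(+1)^1 = -1.
v=∞: 5610 > 0 and 6006 > 0  ⇒  (a,b)_∞ = +1.
v=2: v_2(a)=-1, v_2(b)=-19; units ≡ 5, 3 (mod 8); ε·ε+αω+βω = 0·1+-1·1+-19·1 ≡ 0  ⇒  (a,b)_2 = +1.
v=5: a=5^1·(≡2), b=5^2·(≡4) mod 5; (2|5)=-1, (4|5)=+1; (−1)^{1·2·2}·(-1)^2·(+1)^1 = +1.
v=7: a=7^0·(≡6), b=7^1·(≡2) mod 7; (6|7)=-1, (2|7)=+1; (−1)^{0·1·3}·(-1)^1·(+1)^0 = -1.
v=11: a=11^1·(≡4), b=11^3·(≡6) mod 11; (4|11)=+1, (6|11)=-1; (−1)^{1·3·5}·(+1)^3·(-1)^1 = +1.
Ram(5610, 6006) = {3, 7, 13, 17}; no ℚ_3-point on the conic.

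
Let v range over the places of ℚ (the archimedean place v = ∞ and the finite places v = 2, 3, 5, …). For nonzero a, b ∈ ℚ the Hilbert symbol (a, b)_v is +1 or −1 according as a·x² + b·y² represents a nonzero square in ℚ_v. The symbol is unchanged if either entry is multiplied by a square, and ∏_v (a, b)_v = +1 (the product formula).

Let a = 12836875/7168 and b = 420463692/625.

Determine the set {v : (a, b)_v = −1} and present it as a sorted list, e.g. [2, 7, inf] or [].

(a, b) ≡ (143773, 11679547) mod (ℚ^×)²; places V = {2, 3, 5, 7, 11, 19, 23, 29, 41, 47, ∞}.
(a,b)_29: α=0, u≡5; β=1, v≡16 (mod 29); (5|29)=+1, (16|29)=+1; sign (−1)^0·+1^1·+1^0 = +1.
(a,b)_∞: sgn(143773)=+, sgn(11679547)=+, so +1.
(a,b)_47: α=1, u≡16; β=1, v≡4 (mod 47); (16|47)=+1, (4|47)=+1; sign (−1)^1·+1^1·+1^1 = -1.
(a,b)_5: α=4, u≡3; β=-4, v≡2 (mod 5); (3|5)=-1, (2|5)=-1; sign (−1)^0·-1^-4·-1^4 = +1.
(a,b)_11: α=0, u≡1; β=1, v≡8 (mod 11); (1|11)=+1, (8|11)=-1; sign (−1)^0·+1^1·-1^0 = +1.
(a,b)_23: α=1, u≡2; β=0, v≡12 (mod 23); (2|23)=+1, (12|23)=+1; sign (−1)^0·+1^0·+1^1 = +1.
(a,b)_19: α=1, u≡16; β=1, v≡6 (mod 19); (16|19)=+1, (6|19)=+1; sign (−1)^1·+1^1·+1^1 = -1.
(a,b)_2: α=-10, β=2; u≡5, v≡3 (mod 8); ε(u)ε(v)=0·1, αω(v)=-10·1, βω(u)=2·1; sum ≡ 0  ⇒  +1.
(a,b)_7: α=-1, u≡1; β=0, v≡6 (mod 7); (1|7)=+1, (6|7)=-1; sign (−1)^0·+1^0·-1^-1 = -1.
(a,b)_41: α=0, u≡38; β=1, v≡21 (mod 41); (38|41)=-1, (21|41)=+1; sign (−1)^0·-1^1·+1^0 = -1.
(a,b)_3: α=0, u≡1; β=2, v≡1 (mod 3); (1|3)=+1, (1|3)=+1; sign (−1)^0·+1^2·+1^0 = +1.
Ram(143773, 11679547) = {7, 19, 41, 47}; no ℚ_7-point on the conic.

[7, 19, 41, 47]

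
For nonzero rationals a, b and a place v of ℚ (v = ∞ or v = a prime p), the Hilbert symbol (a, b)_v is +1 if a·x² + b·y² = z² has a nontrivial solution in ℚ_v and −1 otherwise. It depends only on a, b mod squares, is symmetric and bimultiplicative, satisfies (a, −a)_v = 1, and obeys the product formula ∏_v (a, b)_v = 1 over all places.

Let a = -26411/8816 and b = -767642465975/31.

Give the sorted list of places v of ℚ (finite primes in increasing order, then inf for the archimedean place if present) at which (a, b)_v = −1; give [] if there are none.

[2, 11, 29, 31, 41, inf]

Mod squares: a ≡ -6061, b ≡ -8794049. Check v ∈ {∞, 2, 5, 7, 11, 17, 19, 29, 31, 37, 41, 47}.
v=17: a=17^0·(≡16), b=17^1·(≡8) mod 17; (16|17)=+1, (8|17)=+1; (−1)^{0·1·8}·(+1)^1·(+1)^0 = +1.
v=29: a=29^-1·(≡13), b=29^0·(≡26) mod 29; (13|29)=+1, (26|29)=-1; (−1)^{-1·0·14}·(+1)^0·(-1)^-1 = -1.
v=41: a=41^0·(≡34), b=41^1·(≡16) mod 41; (34|41)=-1, (16|41)=+1; (−1)^{0·1·20}·(-1)^1·(+1)^0 = -1.
v=11: a=11^1·(≡6), b=11^1·(≡2) mod 11; (6|11)=-1, (2|11)=-1; (−1)^{1·1·5}·(-1)^1·(-1)^1 = -1.
v=47: a=47^0·(≡21), b=47^2·(≡24) mod 47; (21|47)=+1, (24|47)=+1; (−1)^{0·2·23}·(+1)^2·(+1)^0 = +1.
v=2: v_2(a)=-4, v_2(b)=0; units ≡ 3, 7 (mod 8); ε·ε+αω+βω = 1·1+-4·0+0·1 ≡ 1  ⇒  (a,b)_2 = -1.
v=19: a=19^-1·(≡7), b=19^0·(≡9) mod 19; (7|19)=+1, (9|19)=+1; (−1)^{-1·0·9}·(+1)^0·(+1)^-1 = +1.
v=37: a=37^0·(≡34), b=37^1·(≡3) mod 37; (34|37)=+1, (3|37)=+1; (−1)^{0·1·18}·(+1)^1·(+1)^0 = +1.
v=∞: -6061 < 0 and -8794049 < 0  ⇒  (a,b)_∞ = -1.
v=5: a=5^0·(≡4), b=5^2·(≡1) mod 5; (4|5)=+1, (1|5)=+1; (−1)^{0·2·2}·(+1)^2·(+1)^0 = +1.
v=7: a=7^4·(≡1), b=7^2·(≡2) mod 7; (1|7)=+1, (2|7)=+1; (−1)^{4·2·3}·(+1)^2·(+1)^4 = +1.
v=31: a=31^0·(≡13), b=31^-1·(≡8) mod 31; (13|31)=-1, (8|31)=+1; (−1)^{0·-1·15}·(-1)^-1·(+1)^0 = -1.
Ram(-6061, -8794049) = {2, 11, 29, 31, 41, ∞}; no ℚ_2-point on the conic.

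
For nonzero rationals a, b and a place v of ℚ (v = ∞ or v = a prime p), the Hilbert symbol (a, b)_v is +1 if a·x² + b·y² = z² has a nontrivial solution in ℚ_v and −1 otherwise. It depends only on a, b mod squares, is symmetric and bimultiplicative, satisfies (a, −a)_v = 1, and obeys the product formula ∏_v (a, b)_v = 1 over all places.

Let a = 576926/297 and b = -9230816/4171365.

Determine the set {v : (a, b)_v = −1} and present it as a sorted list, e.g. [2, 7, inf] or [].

[2, 3, 5, 7]

(a, b) ≡ (462, -2310) mod (ℚ^×)²; places V = {2, 3, 5, 7, 11, 29, 53, ∞}.
(a,b)_∞: sgn(462)=+, sgn(-2310)=−, so +1.
(a,b)_53: α=0, u≡52; β=-2, v≡35 (mod 53); (52|53)=+1, (35|53)=-1; sign (−1)^0·+1^-2·-1^0 = +1.
(a,b)_11: α=-1, u≡4; β=-1, v≡10 (mod 11); (4|11)=+1, (10|11)=-1; sign (−1)^1·+1^-1·-1^-1 = +1.
(a,b)_5: α=0, u≡3; β=-1, v≡3 (mod 5); (3|5)=-1, (3|5)=-1; sign (−1)^0·-1^-1·-1^0 = -1.
(a,b)_29: α=2, u≡11; β=2, v≡3 (mod 29); (11|29)=-1, (3|29)=-1; sign (−1)^0·-1^2·-1^2 = +1.
(a,b)_3: α=-3, u≡1; β=-3, v≡1 (mod 3); (1|3)=+1, (1|3)=+1; sign (−1)^1·+1^-3·+1^-3 = -1.
(a,b)_7: α=3, u≡3; β=3, v≡5 (mod 7); (3|7)=-1, (5|7)=-1; sign (−1)^1·-1^3·-1^3 = -1.
(a,b)_2: α=1, β=5; u≡7, v≡5 (mod 8); ε(u)ε(v)=1·0, αω(v)=1·1, βω(u)=5·0; sum ≡ 1  ⇒  -1.
|Ram(462, -2310)| = 4, even; anisotropic at {2, 3, 5, 7}.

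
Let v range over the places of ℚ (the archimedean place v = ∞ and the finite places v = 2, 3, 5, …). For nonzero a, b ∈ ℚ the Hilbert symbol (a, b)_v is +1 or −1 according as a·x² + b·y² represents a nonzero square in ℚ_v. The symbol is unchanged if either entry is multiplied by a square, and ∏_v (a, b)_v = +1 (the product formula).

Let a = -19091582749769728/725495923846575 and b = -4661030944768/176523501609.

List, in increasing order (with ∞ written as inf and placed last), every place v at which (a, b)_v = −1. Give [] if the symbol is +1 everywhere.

[7, inf]

Mod squares: a ≡ -154, b ≡ -22. Check v ∈ {∞, 2, 3, 5, 7, 11, 13, 19, 29, 31}.
v=7: a=7^-5·(≡3), b=7^-2·(≡6) mod 7; (3|7)=-1, (6|7)=-1; (−1)^{-5·-2·3}·(-1)^-2·(-1)^-5 = -1.
v=5: a=5^-2·(≡4), b=5^0·(≡3) mod 5; (4|5)=+1, (3|5)=-1; (−1)^{-2·0·2}·(+1)^0·(-1)^-2 = +1.
v=29: a=29^2·(≡23), b=29^2·(≡25) mod 29; (23|29)=+1, (25|29)=+1; (−1)^{2·2·14}·(+1)^2·(+1)^2 = +1.
v=19: a=19^-2·(≡5), b=19^-2·(≡7) mod 19; (5|19)=+1, (7|19)=+1; (−1)^{-2·-2·9}·(+1)^-2·(+1)^-2 = +1.
v=3: a=3^-14·(≡2), b=3^-10·(≡2) mod 3; (2|3)=-1, (2|3)=-1; (−1)^{-14·-10·1}·(-1)^-10·(-1)^-14 = +1.
v=13: a=13^0·(≡8), b=13^-2·(≡10) mod 13; (8|13)=-1, (10|13)=+1; (−1)^{0·-2·6}·(-1)^-2·(+1)^0 = +1.
v=2: v_2(a)=31, v_2(b)=19; units ≡ 3, 5 (mod 8); ε·ε+αω+βω = 1·0+31·1+19·1 ≡ 0  ⇒  (a,b)_2 = +1.
v=∞: -154 < 0 and -22 < 0  ⇒  (a,b)_∞ = -1.
v=11: a=11^1·(≡2), b=11^1·(≡3) mod 11; (2|11)=-1, (3|11)=+1; (−1)^{1·1·5}·(-1)^1·(+1)^1 = +1.
v=31: a=31^2·(≡7), b=31^2·(≡18) mod 31; (7|31)=+1, (18|31)=+1; (−1)^{2·2·15}·(+1)^2·(+1)^2 = +1.
|Ram(-154, -22)| = 2, even; anisotropic at {7, ∞}.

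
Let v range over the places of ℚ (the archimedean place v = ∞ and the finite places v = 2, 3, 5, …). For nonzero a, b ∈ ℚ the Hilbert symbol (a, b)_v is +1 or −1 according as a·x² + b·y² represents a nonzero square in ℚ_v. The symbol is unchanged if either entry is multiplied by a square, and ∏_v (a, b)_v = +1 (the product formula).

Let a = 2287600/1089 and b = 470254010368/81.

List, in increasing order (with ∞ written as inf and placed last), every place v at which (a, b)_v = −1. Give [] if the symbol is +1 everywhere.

(a, b) ≡ (5719, 43) mod (ℚ^×)²; places V = {2, 3, 5, 7, 11, 19, 43, ∞}.
(a,b)_∞: sgn(5719)=+, sgn(43)=+, so +1.
(a,b)_43: α=1, u≡16; β=3, v≡31 (mod 43); (16|43)=+1, (31|43)=+1; sign (−1)^1·+1^3·+1^1 = -1.
(a,b)_19: α=1, u≡9; β=2, v≡17 (mod 19); (9|19)=+1, (17|19)=+1; sign (−1)^0·+1^2·+1^1 = +1.
(a,b)_5: α=2, u≡1; β=0, v≡3 (mod 5); (1|5)=+1, (3|5)=-1; sign (−1)^0·+1^0·-1^2 = +1.
(a,b)_2: α=4, β=14; u≡7, v≡3 (mod 8); ε(u)ε(v)=1·1, αω(v)=4·1, βω(u)=14·0; sum ≡ 1  ⇒  -1.
(a,b)_3: α=-2, u≡1; β=-4, v≡1 (mod 3); (1|3)=+1, (1|3)=+1; sign (−1)^0·+1^-4·+1^-2 = +1.
(a,b)_11: α=-2, u≡2; β=0, v≡8 (mod 11); (2|11)=-1, (8|11)=-1; sign (−1)^0·-1^0·-1^-2 = +1.
(a,b)_7: α=1, u≡3; β=0, v≡4 (mod 7); (3|7)=-1, (4|7)=+1; sign (−1)^0·-1^0·+1^1 = +1.
Ram(5719, 43) = {2, 43}; no ℚ_2-point on the conic.

[2, 43]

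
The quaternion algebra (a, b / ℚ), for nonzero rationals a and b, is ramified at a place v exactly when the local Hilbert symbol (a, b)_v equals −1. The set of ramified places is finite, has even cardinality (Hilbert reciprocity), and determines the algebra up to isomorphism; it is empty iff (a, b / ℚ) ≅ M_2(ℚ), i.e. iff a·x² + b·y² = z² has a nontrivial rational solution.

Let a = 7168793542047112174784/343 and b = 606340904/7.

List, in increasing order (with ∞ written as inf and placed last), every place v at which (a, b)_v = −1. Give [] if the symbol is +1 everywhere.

[2, 7, 17, 23]

(a, b) ≡ (136493, 6278678) mod (ℚ^×)²; places V = {2, 7, 13, 17, 23, 31, 37, ∞}.
(a,b)_13: α=4, u≡7; β=2, v≡9 (mod 13); (7|13)=-1, (9|13)=+1; sign (−1)^0·-1^2·+1^4 = +1.
(a,b)_2: α=6, β=3; u≡5, v≡3 (mod 8); ε(u)ε(v)=0·1, αω(v)=6·1, βω(u)=3·1; sum ≡ 1  ⇒  -1.
(a,b)_17: α=3, u≡6; β=1, v≡1 (mod 17); (6|17)=-1, (1|17)=+1; sign (−1)^0·-1^1·+1^3 = -1.
(a,b)_23: α=2, u≡10; β=1, v≡20 (mod 23); (10|23)=-1, (20|23)=-1; sign (−1)^0·-1^1·-1^2 = -1.
(a,b)_31: α=3, u≡10; β=1, v≡26 (mod 31); (10|31)=+1, (26|31)=-1; sign (−1)^1·+1^1·-1^3 = +1.
(a,b)_7: α=-3, u≡4; β=-1, v≡1 (mod 7); (4|7)=+1, (1|7)=+1; sign (−1)^1·+1^-1·+1^-3 = -1.
(a,b)_∞: sgn(136493)=+, sgn(6278678)=+, so +1.
(a,b)_37: α=3, u≡7; β=1, v≡10 (mod 37); (7|37)=+1, (10|37)=+1; sign (−1)^0·+1^1·+1^3 = +1.
|Ram(136493, 6278678)| = 4, even; anisotropic at {2, 7, 17, 23}.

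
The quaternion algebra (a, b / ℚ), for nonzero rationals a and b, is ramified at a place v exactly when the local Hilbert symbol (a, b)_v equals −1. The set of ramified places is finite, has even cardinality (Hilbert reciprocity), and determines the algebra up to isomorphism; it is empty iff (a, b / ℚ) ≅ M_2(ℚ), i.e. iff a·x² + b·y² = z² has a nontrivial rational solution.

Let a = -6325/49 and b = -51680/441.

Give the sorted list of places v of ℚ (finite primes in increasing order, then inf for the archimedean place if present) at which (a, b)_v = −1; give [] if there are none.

(a, b) ≡ (-253, -3230) mod (ℚ^×)²; places V = {2, 3, 5, 7, 11, 17, 19, 23, ∞}.
(a,b)_3: α=0, u≡2; β=-2, v≡1 (mod 3); (2|3)=-1, (1|3)=+1; sign (−1)^0·-1^-2·+1^0 = +1.
(a,b)_∞: sgn(-253)=−, sgn(-3230)=−, so -1.
(a,b)_5: α=2, u≡3; β=1, v≡4 (mod 5); (3|5)=-1, (4|5)=+1; sign (−1)^0·-1^1·+1^2 = -1.
(a,b)_19: α=0, u≡14; β=1, v≡4 (mod 19); (14|19)=-1, (4|19)=+1; sign (−1)^0·-1^1·+1^0 = -1.
(a,b)_7: α=-2, u≡3; β=-2, v≡4 (mod 7); (3|7)=-1, (4|7)=+1; sign (−1)^0·-1^-2·+1^-2 = +1.
(a,b)_11: α=1, u≡6; β=0, v≡9 (mod 11); (6|11)=-1, (9|11)=+1; sign (−1)^0·-1^0·+1^1 = +1.
(a,b)_23: α=1, u≡8; β=0, v≡6 (mod 23); (8|23)=+1, (6|23)=+1; sign (−1)^0·+1^0·+1^1 = +1.
(a,b)_17: α=0, u≡9; β=1, v≡14 (mod 17); (9|17)=+1, (14|17)=-1; sign (−1)^0·+1^1·-1^0 = +1.
(a,b)_2: α=0, β=5; u≡3, v≡1 (mod 8); ε(u)ε(v)=1·0, αω(v)=0·0, βω(u)=5·1; sum ≡ 1  ⇒  -1.
(-253, -3230 / ℚ) ramifies at {2, 5, 19, ∞}: a division algebra.

[2, 5, 19, inf]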